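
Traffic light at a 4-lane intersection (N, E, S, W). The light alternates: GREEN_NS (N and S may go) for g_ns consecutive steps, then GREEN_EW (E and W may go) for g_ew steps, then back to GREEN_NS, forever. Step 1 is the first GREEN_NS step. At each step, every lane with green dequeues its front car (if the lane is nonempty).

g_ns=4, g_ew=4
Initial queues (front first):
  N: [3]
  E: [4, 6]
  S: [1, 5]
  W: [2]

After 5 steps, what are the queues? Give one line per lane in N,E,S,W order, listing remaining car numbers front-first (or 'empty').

Step 1 [NS]: N:car3-GO,E:wait,S:car1-GO,W:wait | queues: N=0 E=2 S=1 W=1
Step 2 [NS]: N:empty,E:wait,S:car5-GO,W:wait | queues: N=0 E=2 S=0 W=1
Step 3 [NS]: N:empty,E:wait,S:empty,W:wait | queues: N=0 E=2 S=0 W=1
Step 4 [NS]: N:empty,E:wait,S:empty,W:wait | queues: N=0 E=2 S=0 W=1
Step 5 [EW]: N:wait,E:car4-GO,S:wait,W:car2-GO | queues: N=0 E=1 S=0 W=0

N: empty
E: 6
S: empty
W: empty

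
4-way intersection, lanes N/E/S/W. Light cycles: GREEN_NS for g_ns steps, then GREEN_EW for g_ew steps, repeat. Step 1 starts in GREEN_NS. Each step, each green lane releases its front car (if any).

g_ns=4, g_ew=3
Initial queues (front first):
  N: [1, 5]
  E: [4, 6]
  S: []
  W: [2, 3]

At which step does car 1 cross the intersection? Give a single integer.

Step 1 [NS]: N:car1-GO,E:wait,S:empty,W:wait | queues: N=1 E=2 S=0 W=2
Step 2 [NS]: N:car5-GO,E:wait,S:empty,W:wait | queues: N=0 E=2 S=0 W=2
Step 3 [NS]: N:empty,E:wait,S:empty,W:wait | queues: N=0 E=2 S=0 W=2
Step 4 [NS]: N:empty,E:wait,S:empty,W:wait | queues: N=0 E=2 S=0 W=2
Step 5 [EW]: N:wait,E:car4-GO,S:wait,W:car2-GO | queues: N=0 E=1 S=0 W=1
Step 6 [EW]: N:wait,E:car6-GO,S:wait,W:car3-GO | queues: N=0 E=0 S=0 W=0
Car 1 crosses at step 1

1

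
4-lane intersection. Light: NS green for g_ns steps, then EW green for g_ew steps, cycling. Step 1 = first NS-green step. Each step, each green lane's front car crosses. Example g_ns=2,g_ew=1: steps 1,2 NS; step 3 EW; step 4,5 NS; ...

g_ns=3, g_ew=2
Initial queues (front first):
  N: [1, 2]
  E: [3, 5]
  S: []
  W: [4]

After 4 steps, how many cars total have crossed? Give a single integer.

Step 1 [NS]: N:car1-GO,E:wait,S:empty,W:wait | queues: N=1 E=2 S=0 W=1
Step 2 [NS]: N:car2-GO,E:wait,S:empty,W:wait | queues: N=0 E=2 S=0 W=1
Step 3 [NS]: N:empty,E:wait,S:empty,W:wait | queues: N=0 E=2 S=0 W=1
Step 4 [EW]: N:wait,E:car3-GO,S:wait,W:car4-GO | queues: N=0 E=1 S=0 W=0
Cars crossed by step 4: 4

Answer: 4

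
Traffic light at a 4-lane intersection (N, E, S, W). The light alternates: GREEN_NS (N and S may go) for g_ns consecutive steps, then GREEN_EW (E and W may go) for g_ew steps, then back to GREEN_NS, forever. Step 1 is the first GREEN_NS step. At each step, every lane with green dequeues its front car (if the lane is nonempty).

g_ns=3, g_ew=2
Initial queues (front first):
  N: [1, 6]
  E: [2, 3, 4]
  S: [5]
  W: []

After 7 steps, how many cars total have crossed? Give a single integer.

Answer: 5

Derivation:
Step 1 [NS]: N:car1-GO,E:wait,S:car5-GO,W:wait | queues: N=1 E=3 S=0 W=0
Step 2 [NS]: N:car6-GO,E:wait,S:empty,W:wait | queues: N=0 E=3 S=0 W=0
Step 3 [NS]: N:empty,E:wait,S:empty,W:wait | queues: N=0 E=3 S=0 W=0
Step 4 [EW]: N:wait,E:car2-GO,S:wait,W:empty | queues: N=0 E=2 S=0 W=0
Step 5 [EW]: N:wait,E:car3-GO,S:wait,W:empty | queues: N=0 E=1 S=0 W=0
Step 6 [NS]: N:empty,E:wait,S:empty,W:wait | queues: N=0 E=1 S=0 W=0
Step 7 [NS]: N:empty,E:wait,S:empty,W:wait | queues: N=0 E=1 S=0 W=0
Cars crossed by step 7: 5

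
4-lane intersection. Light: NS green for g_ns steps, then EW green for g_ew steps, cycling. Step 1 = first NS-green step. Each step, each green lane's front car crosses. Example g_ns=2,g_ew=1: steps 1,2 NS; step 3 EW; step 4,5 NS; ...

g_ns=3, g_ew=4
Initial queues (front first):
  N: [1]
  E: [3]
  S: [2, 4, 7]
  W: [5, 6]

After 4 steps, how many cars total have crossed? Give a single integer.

Step 1 [NS]: N:car1-GO,E:wait,S:car2-GO,W:wait | queues: N=0 E=1 S=2 W=2
Step 2 [NS]: N:empty,E:wait,S:car4-GO,W:wait | queues: N=0 E=1 S=1 W=2
Step 3 [NS]: N:empty,E:wait,S:car7-GO,W:wait | queues: N=0 E=1 S=0 W=2
Step 4 [EW]: N:wait,E:car3-GO,S:wait,W:car5-GO | queues: N=0 E=0 S=0 W=1
Cars crossed by step 4: 6

Answer: 6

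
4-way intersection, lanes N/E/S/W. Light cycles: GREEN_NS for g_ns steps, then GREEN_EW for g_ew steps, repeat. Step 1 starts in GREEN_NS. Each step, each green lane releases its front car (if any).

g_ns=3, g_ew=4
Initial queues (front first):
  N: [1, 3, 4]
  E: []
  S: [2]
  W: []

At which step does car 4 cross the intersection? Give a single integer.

Step 1 [NS]: N:car1-GO,E:wait,S:car2-GO,W:wait | queues: N=2 E=0 S=0 W=0
Step 2 [NS]: N:car3-GO,E:wait,S:empty,W:wait | queues: N=1 E=0 S=0 W=0
Step 3 [NS]: N:car4-GO,E:wait,S:empty,W:wait | queues: N=0 E=0 S=0 W=0
Car 4 crosses at step 3

3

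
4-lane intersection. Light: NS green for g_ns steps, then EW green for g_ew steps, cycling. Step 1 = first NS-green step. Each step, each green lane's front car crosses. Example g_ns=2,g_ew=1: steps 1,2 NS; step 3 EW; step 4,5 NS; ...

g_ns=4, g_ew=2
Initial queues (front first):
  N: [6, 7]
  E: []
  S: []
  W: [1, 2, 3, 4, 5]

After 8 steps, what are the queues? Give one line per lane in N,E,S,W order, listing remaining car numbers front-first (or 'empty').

Step 1 [NS]: N:car6-GO,E:wait,S:empty,W:wait | queues: N=1 E=0 S=0 W=5
Step 2 [NS]: N:car7-GO,E:wait,S:empty,W:wait | queues: N=0 E=0 S=0 W=5
Step 3 [NS]: N:empty,E:wait,S:empty,W:wait | queues: N=0 E=0 S=0 W=5
Step 4 [NS]: N:empty,E:wait,S:empty,W:wait | queues: N=0 E=0 S=0 W=5
Step 5 [EW]: N:wait,E:empty,S:wait,W:car1-GO | queues: N=0 E=0 S=0 W=4
Step 6 [EW]: N:wait,E:empty,S:wait,W:car2-GO | queues: N=0 E=0 S=0 W=3
Step 7 [NS]: N:empty,E:wait,S:empty,W:wait | queues: N=0 E=0 S=0 W=3
Step 8 [NS]: N:empty,E:wait,S:empty,W:wait | queues: N=0 E=0 S=0 W=3

N: empty
E: empty
S: empty
W: 3 4 5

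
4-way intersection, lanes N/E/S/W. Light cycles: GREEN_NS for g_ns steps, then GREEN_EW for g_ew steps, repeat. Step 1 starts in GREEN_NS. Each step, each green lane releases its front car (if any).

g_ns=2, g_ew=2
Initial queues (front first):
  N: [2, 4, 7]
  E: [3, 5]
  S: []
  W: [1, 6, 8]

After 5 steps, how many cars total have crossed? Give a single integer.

Answer: 7

Derivation:
Step 1 [NS]: N:car2-GO,E:wait,S:empty,W:wait | queues: N=2 E=2 S=0 W=3
Step 2 [NS]: N:car4-GO,E:wait,S:empty,W:wait | queues: N=1 E=2 S=0 W=3
Step 3 [EW]: N:wait,E:car3-GO,S:wait,W:car1-GO | queues: N=1 E=1 S=0 W=2
Step 4 [EW]: N:wait,E:car5-GO,S:wait,W:car6-GO | queues: N=1 E=0 S=0 W=1
Step 5 [NS]: N:car7-GO,E:wait,S:empty,W:wait | queues: N=0 E=0 S=0 W=1
Cars crossed by step 5: 7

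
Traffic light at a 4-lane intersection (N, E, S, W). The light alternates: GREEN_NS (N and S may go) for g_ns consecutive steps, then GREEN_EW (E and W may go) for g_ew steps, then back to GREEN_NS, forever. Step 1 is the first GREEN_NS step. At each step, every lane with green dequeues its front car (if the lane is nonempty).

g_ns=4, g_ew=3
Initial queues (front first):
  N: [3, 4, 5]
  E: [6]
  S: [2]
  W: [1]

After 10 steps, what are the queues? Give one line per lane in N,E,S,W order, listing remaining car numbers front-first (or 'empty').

Step 1 [NS]: N:car3-GO,E:wait,S:car2-GO,W:wait | queues: N=2 E=1 S=0 W=1
Step 2 [NS]: N:car4-GO,E:wait,S:empty,W:wait | queues: N=1 E=1 S=0 W=1
Step 3 [NS]: N:car5-GO,E:wait,S:empty,W:wait | queues: N=0 E=1 S=0 W=1
Step 4 [NS]: N:empty,E:wait,S:empty,W:wait | queues: N=0 E=1 S=0 W=1
Step 5 [EW]: N:wait,E:car6-GO,S:wait,W:car1-GO | queues: N=0 E=0 S=0 W=0

N: empty
E: empty
S: empty
W: empty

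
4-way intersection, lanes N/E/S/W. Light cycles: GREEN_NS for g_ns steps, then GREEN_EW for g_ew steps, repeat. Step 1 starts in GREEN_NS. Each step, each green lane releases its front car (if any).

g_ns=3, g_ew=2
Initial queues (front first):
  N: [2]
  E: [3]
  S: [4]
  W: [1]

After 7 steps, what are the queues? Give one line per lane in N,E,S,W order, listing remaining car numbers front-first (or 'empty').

Step 1 [NS]: N:car2-GO,E:wait,S:car4-GO,W:wait | queues: N=0 E=1 S=0 W=1
Step 2 [NS]: N:empty,E:wait,S:empty,W:wait | queues: N=0 E=1 S=0 W=1
Step 3 [NS]: N:empty,E:wait,S:empty,W:wait | queues: N=0 E=1 S=0 W=1
Step 4 [EW]: N:wait,E:car3-GO,S:wait,W:car1-GO | queues: N=0 E=0 S=0 W=0

N: empty
E: empty
S: empty
W: empty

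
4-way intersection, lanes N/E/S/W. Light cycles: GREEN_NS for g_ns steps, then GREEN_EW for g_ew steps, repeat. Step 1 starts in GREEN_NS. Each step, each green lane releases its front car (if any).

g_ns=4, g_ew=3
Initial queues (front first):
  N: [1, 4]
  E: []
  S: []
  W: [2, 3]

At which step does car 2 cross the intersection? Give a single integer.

Step 1 [NS]: N:car1-GO,E:wait,S:empty,W:wait | queues: N=1 E=0 S=0 W=2
Step 2 [NS]: N:car4-GO,E:wait,S:empty,W:wait | queues: N=0 E=0 S=0 W=2
Step 3 [NS]: N:empty,E:wait,S:empty,W:wait | queues: N=0 E=0 S=0 W=2
Step 4 [NS]: N:empty,E:wait,S:empty,W:wait | queues: N=0 E=0 S=0 W=2
Step 5 [EW]: N:wait,E:empty,S:wait,W:car2-GO | queues: N=0 E=0 S=0 W=1
Step 6 [EW]: N:wait,E:empty,S:wait,W:car3-GO | queues: N=0 E=0 S=0 W=0
Car 2 crosses at step 5

5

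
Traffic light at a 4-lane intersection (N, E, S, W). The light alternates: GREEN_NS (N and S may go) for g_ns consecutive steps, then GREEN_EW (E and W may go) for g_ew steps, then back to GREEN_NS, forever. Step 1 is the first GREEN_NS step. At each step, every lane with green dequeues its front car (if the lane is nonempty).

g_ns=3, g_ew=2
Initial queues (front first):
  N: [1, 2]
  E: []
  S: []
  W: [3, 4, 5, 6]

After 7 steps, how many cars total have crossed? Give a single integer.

Step 1 [NS]: N:car1-GO,E:wait,S:empty,W:wait | queues: N=1 E=0 S=0 W=4
Step 2 [NS]: N:car2-GO,E:wait,S:empty,W:wait | queues: N=0 E=0 S=0 W=4
Step 3 [NS]: N:empty,E:wait,S:empty,W:wait | queues: N=0 E=0 S=0 W=4
Step 4 [EW]: N:wait,E:empty,S:wait,W:car3-GO | queues: N=0 E=0 S=0 W=3
Step 5 [EW]: N:wait,E:empty,S:wait,W:car4-GO | queues: N=0 E=0 S=0 W=2
Step 6 [NS]: N:empty,E:wait,S:empty,W:wait | queues: N=0 E=0 S=0 W=2
Step 7 [NS]: N:empty,E:wait,S:empty,W:wait | queues: N=0 E=0 S=0 W=2
Cars crossed by step 7: 4

Answer: 4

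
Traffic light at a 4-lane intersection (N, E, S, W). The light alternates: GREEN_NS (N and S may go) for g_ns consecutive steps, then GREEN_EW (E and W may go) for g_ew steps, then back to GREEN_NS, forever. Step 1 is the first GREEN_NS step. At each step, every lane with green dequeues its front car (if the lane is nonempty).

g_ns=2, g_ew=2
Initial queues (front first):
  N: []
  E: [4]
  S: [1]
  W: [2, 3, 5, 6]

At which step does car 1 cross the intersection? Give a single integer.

Step 1 [NS]: N:empty,E:wait,S:car1-GO,W:wait | queues: N=0 E=1 S=0 W=4
Step 2 [NS]: N:empty,E:wait,S:empty,W:wait | queues: N=0 E=1 S=0 W=4
Step 3 [EW]: N:wait,E:car4-GO,S:wait,W:car2-GO | queues: N=0 E=0 S=0 W=3
Step 4 [EW]: N:wait,E:empty,S:wait,W:car3-GO | queues: N=0 E=0 S=0 W=2
Step 5 [NS]: N:empty,E:wait,S:empty,W:wait | queues: N=0 E=0 S=0 W=2
Step 6 [NS]: N:empty,E:wait,S:empty,W:wait | queues: N=0 E=0 S=0 W=2
Step 7 [EW]: N:wait,E:empty,S:wait,W:car5-GO | queues: N=0 E=0 S=0 W=1
Step 8 [EW]: N:wait,E:empty,S:wait,W:car6-GO | queues: N=0 E=0 S=0 W=0
Car 1 crosses at step 1

1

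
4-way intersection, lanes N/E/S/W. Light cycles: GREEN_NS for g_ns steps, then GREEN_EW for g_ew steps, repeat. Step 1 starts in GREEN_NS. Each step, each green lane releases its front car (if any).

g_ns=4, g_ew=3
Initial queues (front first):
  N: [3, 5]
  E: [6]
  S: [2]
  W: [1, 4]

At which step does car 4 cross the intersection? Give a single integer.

Step 1 [NS]: N:car3-GO,E:wait,S:car2-GO,W:wait | queues: N=1 E=1 S=0 W=2
Step 2 [NS]: N:car5-GO,E:wait,S:empty,W:wait | queues: N=0 E=1 S=0 W=2
Step 3 [NS]: N:empty,E:wait,S:empty,W:wait | queues: N=0 E=1 S=0 W=2
Step 4 [NS]: N:empty,E:wait,S:empty,W:wait | queues: N=0 E=1 S=0 W=2
Step 5 [EW]: N:wait,E:car6-GO,S:wait,W:car1-GO | queues: N=0 E=0 S=0 W=1
Step 6 [EW]: N:wait,E:empty,S:wait,W:car4-GO | queues: N=0 E=0 S=0 W=0
Car 4 crosses at step 6

6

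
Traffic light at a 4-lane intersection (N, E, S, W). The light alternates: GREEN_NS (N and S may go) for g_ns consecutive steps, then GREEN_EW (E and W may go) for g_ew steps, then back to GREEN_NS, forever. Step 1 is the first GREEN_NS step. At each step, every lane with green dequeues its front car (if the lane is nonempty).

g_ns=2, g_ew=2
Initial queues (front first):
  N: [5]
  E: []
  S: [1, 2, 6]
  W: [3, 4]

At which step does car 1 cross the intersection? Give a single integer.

Step 1 [NS]: N:car5-GO,E:wait,S:car1-GO,W:wait | queues: N=0 E=0 S=2 W=2
Step 2 [NS]: N:empty,E:wait,S:car2-GO,W:wait | queues: N=0 E=0 S=1 W=2
Step 3 [EW]: N:wait,E:empty,S:wait,W:car3-GO | queues: N=0 E=0 S=1 W=1
Step 4 [EW]: N:wait,E:empty,S:wait,W:car4-GO | queues: N=0 E=0 S=1 W=0
Step 5 [NS]: N:empty,E:wait,S:car6-GO,W:wait | queues: N=0 E=0 S=0 W=0
Car 1 crosses at step 1

1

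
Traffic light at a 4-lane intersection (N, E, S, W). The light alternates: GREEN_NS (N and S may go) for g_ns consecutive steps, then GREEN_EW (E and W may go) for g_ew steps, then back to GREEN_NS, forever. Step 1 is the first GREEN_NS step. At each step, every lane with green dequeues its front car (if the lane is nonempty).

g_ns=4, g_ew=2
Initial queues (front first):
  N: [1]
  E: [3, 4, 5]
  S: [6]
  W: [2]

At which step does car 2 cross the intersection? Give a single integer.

Step 1 [NS]: N:car1-GO,E:wait,S:car6-GO,W:wait | queues: N=0 E=3 S=0 W=1
Step 2 [NS]: N:empty,E:wait,S:empty,W:wait | queues: N=0 E=3 S=0 W=1
Step 3 [NS]: N:empty,E:wait,S:empty,W:wait | queues: N=0 E=3 S=0 W=1
Step 4 [NS]: N:empty,E:wait,S:empty,W:wait | queues: N=0 E=3 S=0 W=1
Step 5 [EW]: N:wait,E:car3-GO,S:wait,W:car2-GO | queues: N=0 E=2 S=0 W=0
Step 6 [EW]: N:wait,E:car4-GO,S:wait,W:empty | queues: N=0 E=1 S=0 W=0
Step 7 [NS]: N:empty,E:wait,S:empty,W:wait | queues: N=0 E=1 S=0 W=0
Step 8 [NS]: N:empty,E:wait,S:empty,W:wait | queues: N=0 E=1 S=0 W=0
Step 9 [NS]: N:empty,E:wait,S:empty,W:wait | queues: N=0 E=1 S=0 W=0
Step 10 [NS]: N:empty,E:wait,S:empty,W:wait | queues: N=0 E=1 S=0 W=0
Step 11 [EW]: N:wait,E:car5-GO,S:wait,W:empty | queues: N=0 E=0 S=0 W=0
Car 2 crosses at step 5

5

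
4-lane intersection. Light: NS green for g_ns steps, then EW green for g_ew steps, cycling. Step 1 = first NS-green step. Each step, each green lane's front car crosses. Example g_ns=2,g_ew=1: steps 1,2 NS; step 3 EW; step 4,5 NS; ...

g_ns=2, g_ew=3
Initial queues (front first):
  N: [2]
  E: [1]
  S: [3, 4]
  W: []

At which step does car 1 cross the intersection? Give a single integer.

Step 1 [NS]: N:car2-GO,E:wait,S:car3-GO,W:wait | queues: N=0 E=1 S=1 W=0
Step 2 [NS]: N:empty,E:wait,S:car4-GO,W:wait | queues: N=0 E=1 S=0 W=0
Step 3 [EW]: N:wait,E:car1-GO,S:wait,W:empty | queues: N=0 E=0 S=0 W=0
Car 1 crosses at step 3

3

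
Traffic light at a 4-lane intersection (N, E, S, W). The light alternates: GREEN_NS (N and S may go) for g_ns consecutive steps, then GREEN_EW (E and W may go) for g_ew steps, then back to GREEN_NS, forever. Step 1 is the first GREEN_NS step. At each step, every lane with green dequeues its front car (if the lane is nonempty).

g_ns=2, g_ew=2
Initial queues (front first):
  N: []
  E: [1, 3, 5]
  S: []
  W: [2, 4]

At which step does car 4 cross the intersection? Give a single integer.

Step 1 [NS]: N:empty,E:wait,S:empty,W:wait | queues: N=0 E=3 S=0 W=2
Step 2 [NS]: N:empty,E:wait,S:empty,W:wait | queues: N=0 E=3 S=0 W=2
Step 3 [EW]: N:wait,E:car1-GO,S:wait,W:car2-GO | queues: N=0 E=2 S=0 W=1
Step 4 [EW]: N:wait,E:car3-GO,S:wait,W:car4-GO | queues: N=0 E=1 S=0 W=0
Step 5 [NS]: N:empty,E:wait,S:empty,W:wait | queues: N=0 E=1 S=0 W=0
Step 6 [NS]: N:empty,E:wait,S:empty,W:wait | queues: N=0 E=1 S=0 W=0
Step 7 [EW]: N:wait,E:car5-GO,S:wait,W:empty | queues: N=0 E=0 S=0 W=0
Car 4 crosses at step 4

4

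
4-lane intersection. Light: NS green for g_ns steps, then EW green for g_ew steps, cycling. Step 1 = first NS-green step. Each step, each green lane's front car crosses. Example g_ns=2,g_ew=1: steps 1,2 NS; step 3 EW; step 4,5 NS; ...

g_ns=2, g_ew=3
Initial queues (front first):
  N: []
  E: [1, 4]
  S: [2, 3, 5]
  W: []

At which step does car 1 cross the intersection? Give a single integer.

Step 1 [NS]: N:empty,E:wait,S:car2-GO,W:wait | queues: N=0 E=2 S=2 W=0
Step 2 [NS]: N:empty,E:wait,S:car3-GO,W:wait | queues: N=0 E=2 S=1 W=0
Step 3 [EW]: N:wait,E:car1-GO,S:wait,W:empty | queues: N=0 E=1 S=1 W=0
Step 4 [EW]: N:wait,E:car4-GO,S:wait,W:empty | queues: N=0 E=0 S=1 W=0
Step 5 [EW]: N:wait,E:empty,S:wait,W:empty | queues: N=0 E=0 S=1 W=0
Step 6 [NS]: N:empty,E:wait,S:car5-GO,W:wait | queues: N=0 E=0 S=0 W=0
Car 1 crosses at step 3

3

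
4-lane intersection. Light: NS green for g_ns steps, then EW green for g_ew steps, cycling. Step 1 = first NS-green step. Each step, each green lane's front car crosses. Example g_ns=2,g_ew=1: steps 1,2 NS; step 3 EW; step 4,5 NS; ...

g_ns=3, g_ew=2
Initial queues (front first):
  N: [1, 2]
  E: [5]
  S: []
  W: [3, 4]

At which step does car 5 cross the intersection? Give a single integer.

Step 1 [NS]: N:car1-GO,E:wait,S:empty,W:wait | queues: N=1 E=1 S=0 W=2
Step 2 [NS]: N:car2-GO,E:wait,S:empty,W:wait | queues: N=0 E=1 S=0 W=2
Step 3 [NS]: N:empty,E:wait,S:empty,W:wait | queues: N=0 E=1 S=0 W=2
Step 4 [EW]: N:wait,E:car5-GO,S:wait,W:car3-GO | queues: N=0 E=0 S=0 W=1
Step 5 [EW]: N:wait,E:empty,S:wait,W:car4-GO | queues: N=0 E=0 S=0 W=0
Car 5 crosses at step 4

4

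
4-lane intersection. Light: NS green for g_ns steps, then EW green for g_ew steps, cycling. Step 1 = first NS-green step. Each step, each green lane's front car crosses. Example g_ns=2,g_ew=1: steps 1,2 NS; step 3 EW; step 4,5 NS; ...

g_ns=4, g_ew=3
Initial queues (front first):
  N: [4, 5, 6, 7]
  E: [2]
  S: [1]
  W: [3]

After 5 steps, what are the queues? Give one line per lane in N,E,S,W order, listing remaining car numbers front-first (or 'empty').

Step 1 [NS]: N:car4-GO,E:wait,S:car1-GO,W:wait | queues: N=3 E=1 S=0 W=1
Step 2 [NS]: N:car5-GO,E:wait,S:empty,W:wait | queues: N=2 E=1 S=0 W=1
Step 3 [NS]: N:car6-GO,E:wait,S:empty,W:wait | queues: N=1 E=1 S=0 W=1
Step 4 [NS]: N:car7-GO,E:wait,S:empty,W:wait | queues: N=0 E=1 S=0 W=1
Step 5 [EW]: N:wait,E:car2-GO,S:wait,W:car3-GO | queues: N=0 E=0 S=0 W=0

N: empty
E: empty
S: empty
W: empty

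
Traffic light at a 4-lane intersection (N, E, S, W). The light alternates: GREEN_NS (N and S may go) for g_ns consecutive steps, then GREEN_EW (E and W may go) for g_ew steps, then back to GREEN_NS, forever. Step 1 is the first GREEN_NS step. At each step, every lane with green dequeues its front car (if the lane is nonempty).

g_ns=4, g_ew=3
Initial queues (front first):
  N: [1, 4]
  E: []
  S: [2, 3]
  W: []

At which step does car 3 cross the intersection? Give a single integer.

Step 1 [NS]: N:car1-GO,E:wait,S:car2-GO,W:wait | queues: N=1 E=0 S=1 W=0
Step 2 [NS]: N:car4-GO,E:wait,S:car3-GO,W:wait | queues: N=0 E=0 S=0 W=0
Car 3 crosses at step 2

2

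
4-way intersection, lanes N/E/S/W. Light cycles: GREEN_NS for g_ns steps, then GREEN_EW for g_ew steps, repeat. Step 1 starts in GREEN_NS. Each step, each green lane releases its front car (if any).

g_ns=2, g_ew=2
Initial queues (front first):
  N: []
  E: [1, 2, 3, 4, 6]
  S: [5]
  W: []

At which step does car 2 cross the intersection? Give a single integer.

Step 1 [NS]: N:empty,E:wait,S:car5-GO,W:wait | queues: N=0 E=5 S=0 W=0
Step 2 [NS]: N:empty,E:wait,S:empty,W:wait | queues: N=0 E=5 S=0 W=0
Step 3 [EW]: N:wait,E:car1-GO,S:wait,W:empty | queues: N=0 E=4 S=0 W=0
Step 4 [EW]: N:wait,E:car2-GO,S:wait,W:empty | queues: N=0 E=3 S=0 W=0
Step 5 [NS]: N:empty,E:wait,S:empty,W:wait | queues: N=0 E=3 S=0 W=0
Step 6 [NS]: N:empty,E:wait,S:empty,W:wait | queues: N=0 E=3 S=0 W=0
Step 7 [EW]: N:wait,E:car3-GO,S:wait,W:empty | queues: N=0 E=2 S=0 W=0
Step 8 [EW]: N:wait,E:car4-GO,S:wait,W:empty | queues: N=0 E=1 S=0 W=0
Step 9 [NS]: N:empty,E:wait,S:empty,W:wait | queues: N=0 E=1 S=0 W=0
Step 10 [NS]: N:empty,E:wait,S:empty,W:wait | queues: N=0 E=1 S=0 W=0
Step 11 [EW]: N:wait,E:car6-GO,S:wait,W:empty | queues: N=0 E=0 S=0 W=0
Car 2 crosses at step 4

4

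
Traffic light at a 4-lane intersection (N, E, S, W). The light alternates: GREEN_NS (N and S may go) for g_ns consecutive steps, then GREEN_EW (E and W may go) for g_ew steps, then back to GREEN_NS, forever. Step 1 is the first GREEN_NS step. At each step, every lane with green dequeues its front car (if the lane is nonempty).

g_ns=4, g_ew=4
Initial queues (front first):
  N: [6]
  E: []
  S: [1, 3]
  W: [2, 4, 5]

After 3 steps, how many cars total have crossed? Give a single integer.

Answer: 3

Derivation:
Step 1 [NS]: N:car6-GO,E:wait,S:car1-GO,W:wait | queues: N=0 E=0 S=1 W=3
Step 2 [NS]: N:empty,E:wait,S:car3-GO,W:wait | queues: N=0 E=0 S=0 W=3
Step 3 [NS]: N:empty,E:wait,S:empty,W:wait | queues: N=0 E=0 S=0 W=3
Cars crossed by step 3: 3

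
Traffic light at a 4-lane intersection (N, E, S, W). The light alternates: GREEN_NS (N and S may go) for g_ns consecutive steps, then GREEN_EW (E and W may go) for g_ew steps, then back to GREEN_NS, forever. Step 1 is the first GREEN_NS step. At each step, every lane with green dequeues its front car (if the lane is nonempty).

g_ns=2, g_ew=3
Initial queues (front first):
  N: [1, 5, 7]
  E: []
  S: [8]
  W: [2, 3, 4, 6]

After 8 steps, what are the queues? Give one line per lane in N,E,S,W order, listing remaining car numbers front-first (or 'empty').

Step 1 [NS]: N:car1-GO,E:wait,S:car8-GO,W:wait | queues: N=2 E=0 S=0 W=4
Step 2 [NS]: N:car5-GO,E:wait,S:empty,W:wait | queues: N=1 E=0 S=0 W=4
Step 3 [EW]: N:wait,E:empty,S:wait,W:car2-GO | queues: N=1 E=0 S=0 W=3
Step 4 [EW]: N:wait,E:empty,S:wait,W:car3-GO | queues: N=1 E=0 S=0 W=2
Step 5 [EW]: N:wait,E:empty,S:wait,W:car4-GO | queues: N=1 E=0 S=0 W=1
Step 6 [NS]: N:car7-GO,E:wait,S:empty,W:wait | queues: N=0 E=0 S=0 W=1
Step 7 [NS]: N:empty,E:wait,S:empty,W:wait | queues: N=0 E=0 S=0 W=1
Step 8 [EW]: N:wait,E:empty,S:wait,W:car6-GO | queues: N=0 E=0 S=0 W=0

N: empty
E: empty
S: empty
W: empty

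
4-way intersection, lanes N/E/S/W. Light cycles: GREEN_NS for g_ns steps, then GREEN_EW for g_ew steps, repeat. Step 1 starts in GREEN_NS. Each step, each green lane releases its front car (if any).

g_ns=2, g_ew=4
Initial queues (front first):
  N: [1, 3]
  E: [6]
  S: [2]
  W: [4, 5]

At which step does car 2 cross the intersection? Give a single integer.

Step 1 [NS]: N:car1-GO,E:wait,S:car2-GO,W:wait | queues: N=1 E=1 S=0 W=2
Step 2 [NS]: N:car3-GO,E:wait,S:empty,W:wait | queues: N=0 E=1 S=0 W=2
Step 3 [EW]: N:wait,E:car6-GO,S:wait,W:car4-GO | queues: N=0 E=0 S=0 W=1
Step 4 [EW]: N:wait,E:empty,S:wait,W:car5-GO | queues: N=0 E=0 S=0 W=0
Car 2 crosses at step 1

1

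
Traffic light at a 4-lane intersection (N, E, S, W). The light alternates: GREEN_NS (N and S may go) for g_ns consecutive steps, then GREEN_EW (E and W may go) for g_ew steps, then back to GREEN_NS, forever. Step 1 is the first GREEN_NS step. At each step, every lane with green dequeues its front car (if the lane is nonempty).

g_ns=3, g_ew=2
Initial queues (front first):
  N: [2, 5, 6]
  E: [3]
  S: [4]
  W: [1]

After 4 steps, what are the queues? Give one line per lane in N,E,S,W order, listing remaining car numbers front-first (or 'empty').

Step 1 [NS]: N:car2-GO,E:wait,S:car4-GO,W:wait | queues: N=2 E=1 S=0 W=1
Step 2 [NS]: N:car5-GO,E:wait,S:empty,W:wait | queues: N=1 E=1 S=0 W=1
Step 3 [NS]: N:car6-GO,E:wait,S:empty,W:wait | queues: N=0 E=1 S=0 W=1
Step 4 [EW]: N:wait,E:car3-GO,S:wait,W:car1-GO | queues: N=0 E=0 S=0 W=0

N: empty
E: empty
S: empty
W: empty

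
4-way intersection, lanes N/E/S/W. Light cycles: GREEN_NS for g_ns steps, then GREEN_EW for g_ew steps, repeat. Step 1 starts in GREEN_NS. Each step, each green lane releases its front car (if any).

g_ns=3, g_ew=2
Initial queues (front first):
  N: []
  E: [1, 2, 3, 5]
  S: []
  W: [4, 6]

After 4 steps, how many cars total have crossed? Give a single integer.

Answer: 2

Derivation:
Step 1 [NS]: N:empty,E:wait,S:empty,W:wait | queues: N=0 E=4 S=0 W=2
Step 2 [NS]: N:empty,E:wait,S:empty,W:wait | queues: N=0 E=4 S=0 W=2
Step 3 [NS]: N:empty,E:wait,S:empty,W:wait | queues: N=0 E=4 S=0 W=2
Step 4 [EW]: N:wait,E:car1-GO,S:wait,W:car4-GO | queues: N=0 E=3 S=0 W=1
Cars crossed by step 4: 2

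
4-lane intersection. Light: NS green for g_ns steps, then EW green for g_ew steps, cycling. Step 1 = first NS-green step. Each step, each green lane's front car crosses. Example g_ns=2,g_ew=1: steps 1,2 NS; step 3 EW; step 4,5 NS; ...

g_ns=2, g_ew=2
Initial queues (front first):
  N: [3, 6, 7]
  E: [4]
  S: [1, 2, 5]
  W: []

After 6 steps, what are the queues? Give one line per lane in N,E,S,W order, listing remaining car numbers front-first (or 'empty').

Step 1 [NS]: N:car3-GO,E:wait,S:car1-GO,W:wait | queues: N=2 E=1 S=2 W=0
Step 2 [NS]: N:car6-GO,E:wait,S:car2-GO,W:wait | queues: N=1 E=1 S=1 W=0
Step 3 [EW]: N:wait,E:car4-GO,S:wait,W:empty | queues: N=1 E=0 S=1 W=0
Step 4 [EW]: N:wait,E:empty,S:wait,W:empty | queues: N=1 E=0 S=1 W=0
Step 5 [NS]: N:car7-GO,E:wait,S:car5-GO,W:wait | queues: N=0 E=0 S=0 W=0

N: empty
E: empty
S: empty
W: empty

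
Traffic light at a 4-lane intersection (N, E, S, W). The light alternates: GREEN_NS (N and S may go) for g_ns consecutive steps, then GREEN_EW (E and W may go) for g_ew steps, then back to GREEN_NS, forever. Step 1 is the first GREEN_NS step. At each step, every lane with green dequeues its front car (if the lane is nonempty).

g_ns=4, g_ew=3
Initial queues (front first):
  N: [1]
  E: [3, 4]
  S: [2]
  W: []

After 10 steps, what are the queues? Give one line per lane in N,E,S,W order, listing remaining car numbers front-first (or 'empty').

Step 1 [NS]: N:car1-GO,E:wait,S:car2-GO,W:wait | queues: N=0 E=2 S=0 W=0
Step 2 [NS]: N:empty,E:wait,S:empty,W:wait | queues: N=0 E=2 S=0 W=0
Step 3 [NS]: N:empty,E:wait,S:empty,W:wait | queues: N=0 E=2 S=0 W=0
Step 4 [NS]: N:empty,E:wait,S:empty,W:wait | queues: N=0 E=2 S=0 W=0
Step 5 [EW]: N:wait,E:car3-GO,S:wait,W:empty | queues: N=0 E=1 S=0 W=0
Step 6 [EW]: N:wait,E:car4-GO,S:wait,W:empty | queues: N=0 E=0 S=0 W=0

N: empty
E: empty
S: empty
W: empty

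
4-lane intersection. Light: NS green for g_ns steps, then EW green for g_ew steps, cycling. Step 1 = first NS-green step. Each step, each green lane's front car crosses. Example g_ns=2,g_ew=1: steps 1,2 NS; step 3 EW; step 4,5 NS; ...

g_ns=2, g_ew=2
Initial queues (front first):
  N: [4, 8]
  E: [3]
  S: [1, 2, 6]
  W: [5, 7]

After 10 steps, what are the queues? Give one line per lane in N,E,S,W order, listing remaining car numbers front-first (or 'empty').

Step 1 [NS]: N:car4-GO,E:wait,S:car1-GO,W:wait | queues: N=1 E=1 S=2 W=2
Step 2 [NS]: N:car8-GO,E:wait,S:car2-GO,W:wait | queues: N=0 E=1 S=1 W=2
Step 3 [EW]: N:wait,E:car3-GO,S:wait,W:car5-GO | queues: N=0 E=0 S=1 W=1
Step 4 [EW]: N:wait,E:empty,S:wait,W:car7-GO | queues: N=0 E=0 S=1 W=0
Step 5 [NS]: N:empty,E:wait,S:car6-GO,W:wait | queues: N=0 E=0 S=0 W=0

N: empty
E: empty
S: empty
W: empty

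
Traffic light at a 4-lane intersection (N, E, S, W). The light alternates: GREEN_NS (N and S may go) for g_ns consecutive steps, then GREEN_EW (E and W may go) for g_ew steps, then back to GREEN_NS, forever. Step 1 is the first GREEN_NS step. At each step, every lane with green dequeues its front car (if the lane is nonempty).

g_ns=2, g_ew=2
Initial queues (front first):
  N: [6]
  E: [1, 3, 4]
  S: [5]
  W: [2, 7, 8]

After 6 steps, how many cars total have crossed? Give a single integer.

Step 1 [NS]: N:car6-GO,E:wait,S:car5-GO,W:wait | queues: N=0 E=3 S=0 W=3
Step 2 [NS]: N:empty,E:wait,S:empty,W:wait | queues: N=0 E=3 S=0 W=3
Step 3 [EW]: N:wait,E:car1-GO,S:wait,W:car2-GO | queues: N=0 E=2 S=0 W=2
Step 4 [EW]: N:wait,E:car3-GO,S:wait,W:car7-GO | queues: N=0 E=1 S=0 W=1
Step 5 [NS]: N:empty,E:wait,S:empty,W:wait | queues: N=0 E=1 S=0 W=1
Step 6 [NS]: N:empty,E:wait,S:empty,W:wait | queues: N=0 E=1 S=0 W=1
Cars crossed by step 6: 6

Answer: 6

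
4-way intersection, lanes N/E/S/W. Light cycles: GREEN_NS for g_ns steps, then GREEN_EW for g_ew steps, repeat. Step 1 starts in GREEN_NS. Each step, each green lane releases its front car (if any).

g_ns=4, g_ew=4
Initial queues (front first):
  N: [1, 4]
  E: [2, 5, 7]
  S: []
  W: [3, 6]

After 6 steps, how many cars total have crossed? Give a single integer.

Step 1 [NS]: N:car1-GO,E:wait,S:empty,W:wait | queues: N=1 E=3 S=0 W=2
Step 2 [NS]: N:car4-GO,E:wait,S:empty,W:wait | queues: N=0 E=3 S=0 W=2
Step 3 [NS]: N:empty,E:wait,S:empty,W:wait | queues: N=0 E=3 S=0 W=2
Step 4 [NS]: N:empty,E:wait,S:empty,W:wait | queues: N=0 E=3 S=0 W=2
Step 5 [EW]: N:wait,E:car2-GO,S:wait,W:car3-GO | queues: N=0 E=2 S=0 W=1
Step 6 [EW]: N:wait,E:car5-GO,S:wait,W:car6-GO | queues: N=0 E=1 S=0 W=0
Cars crossed by step 6: 6

Answer: 6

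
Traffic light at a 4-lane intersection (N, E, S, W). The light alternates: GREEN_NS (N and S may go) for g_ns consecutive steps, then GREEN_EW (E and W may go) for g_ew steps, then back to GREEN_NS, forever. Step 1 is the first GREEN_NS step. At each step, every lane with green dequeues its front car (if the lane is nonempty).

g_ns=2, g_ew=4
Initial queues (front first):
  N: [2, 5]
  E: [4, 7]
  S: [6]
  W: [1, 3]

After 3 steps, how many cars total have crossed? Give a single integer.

Step 1 [NS]: N:car2-GO,E:wait,S:car6-GO,W:wait | queues: N=1 E=2 S=0 W=2
Step 2 [NS]: N:car5-GO,E:wait,S:empty,W:wait | queues: N=0 E=2 S=0 W=2
Step 3 [EW]: N:wait,E:car4-GO,S:wait,W:car1-GO | queues: N=0 E=1 S=0 W=1
Cars crossed by step 3: 5

Answer: 5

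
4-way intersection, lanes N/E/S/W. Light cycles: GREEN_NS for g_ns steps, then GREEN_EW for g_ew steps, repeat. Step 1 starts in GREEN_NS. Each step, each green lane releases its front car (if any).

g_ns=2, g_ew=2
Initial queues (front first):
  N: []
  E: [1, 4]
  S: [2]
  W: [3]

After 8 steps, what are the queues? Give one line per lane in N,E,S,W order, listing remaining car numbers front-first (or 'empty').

Step 1 [NS]: N:empty,E:wait,S:car2-GO,W:wait | queues: N=0 E=2 S=0 W=1
Step 2 [NS]: N:empty,E:wait,S:empty,W:wait | queues: N=0 E=2 S=0 W=1
Step 3 [EW]: N:wait,E:car1-GO,S:wait,W:car3-GO | queues: N=0 E=1 S=0 W=0
Step 4 [EW]: N:wait,E:car4-GO,S:wait,W:empty | queues: N=0 E=0 S=0 W=0

N: empty
E: empty
S: empty
W: empty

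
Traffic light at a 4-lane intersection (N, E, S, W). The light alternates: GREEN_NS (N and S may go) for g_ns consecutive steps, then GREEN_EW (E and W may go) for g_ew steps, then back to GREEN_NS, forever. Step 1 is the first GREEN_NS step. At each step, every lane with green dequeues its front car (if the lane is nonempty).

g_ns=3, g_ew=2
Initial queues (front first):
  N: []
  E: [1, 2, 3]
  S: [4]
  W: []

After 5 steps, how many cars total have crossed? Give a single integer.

Answer: 3

Derivation:
Step 1 [NS]: N:empty,E:wait,S:car4-GO,W:wait | queues: N=0 E=3 S=0 W=0
Step 2 [NS]: N:empty,E:wait,S:empty,W:wait | queues: N=0 E=3 S=0 W=0
Step 3 [NS]: N:empty,E:wait,S:empty,W:wait | queues: N=0 E=3 S=0 W=0
Step 4 [EW]: N:wait,E:car1-GO,S:wait,W:empty | queues: N=0 E=2 S=0 W=0
Step 5 [EW]: N:wait,E:car2-GO,S:wait,W:empty | queues: N=0 E=1 S=0 W=0
Cars crossed by step 5: 3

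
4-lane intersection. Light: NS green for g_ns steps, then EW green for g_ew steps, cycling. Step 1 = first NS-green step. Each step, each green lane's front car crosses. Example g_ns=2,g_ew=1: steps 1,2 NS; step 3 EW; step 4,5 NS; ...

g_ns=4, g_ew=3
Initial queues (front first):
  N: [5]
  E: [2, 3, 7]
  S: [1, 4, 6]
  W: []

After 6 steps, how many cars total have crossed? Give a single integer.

Step 1 [NS]: N:car5-GO,E:wait,S:car1-GO,W:wait | queues: N=0 E=3 S=2 W=0
Step 2 [NS]: N:empty,E:wait,S:car4-GO,W:wait | queues: N=0 E=3 S=1 W=0
Step 3 [NS]: N:empty,E:wait,S:car6-GO,W:wait | queues: N=0 E=3 S=0 W=0
Step 4 [NS]: N:empty,E:wait,S:empty,W:wait | queues: N=0 E=3 S=0 W=0
Step 5 [EW]: N:wait,E:car2-GO,S:wait,W:empty | queues: N=0 E=2 S=0 W=0
Step 6 [EW]: N:wait,E:car3-GO,S:wait,W:empty | queues: N=0 E=1 S=0 W=0
Cars crossed by step 6: 6

Answer: 6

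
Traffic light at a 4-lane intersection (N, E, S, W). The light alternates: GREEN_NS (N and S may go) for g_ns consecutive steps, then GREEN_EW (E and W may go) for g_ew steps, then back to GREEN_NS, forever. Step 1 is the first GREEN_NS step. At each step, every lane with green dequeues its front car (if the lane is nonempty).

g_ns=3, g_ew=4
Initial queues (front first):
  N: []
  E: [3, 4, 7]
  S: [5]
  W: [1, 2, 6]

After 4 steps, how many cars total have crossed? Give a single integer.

Answer: 3

Derivation:
Step 1 [NS]: N:empty,E:wait,S:car5-GO,W:wait | queues: N=0 E=3 S=0 W=3
Step 2 [NS]: N:empty,E:wait,S:empty,W:wait | queues: N=0 E=3 S=0 W=3
Step 3 [NS]: N:empty,E:wait,S:empty,W:wait | queues: N=0 E=3 S=0 W=3
Step 4 [EW]: N:wait,E:car3-GO,S:wait,W:car1-GO | queues: N=0 E=2 S=0 W=2
Cars crossed by step 4: 3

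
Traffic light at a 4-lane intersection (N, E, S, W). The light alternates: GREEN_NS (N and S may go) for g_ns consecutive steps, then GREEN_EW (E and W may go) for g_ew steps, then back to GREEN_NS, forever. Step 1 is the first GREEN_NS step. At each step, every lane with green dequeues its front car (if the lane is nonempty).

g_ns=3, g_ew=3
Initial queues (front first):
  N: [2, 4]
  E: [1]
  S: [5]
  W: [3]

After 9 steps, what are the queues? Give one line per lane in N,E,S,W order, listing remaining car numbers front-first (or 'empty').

Step 1 [NS]: N:car2-GO,E:wait,S:car5-GO,W:wait | queues: N=1 E=1 S=0 W=1
Step 2 [NS]: N:car4-GO,E:wait,S:empty,W:wait | queues: N=0 E=1 S=0 W=1
Step 3 [NS]: N:empty,E:wait,S:empty,W:wait | queues: N=0 E=1 S=0 W=1
Step 4 [EW]: N:wait,E:car1-GO,S:wait,W:car3-GO | queues: N=0 E=0 S=0 W=0

N: empty
E: empty
S: empty
W: empty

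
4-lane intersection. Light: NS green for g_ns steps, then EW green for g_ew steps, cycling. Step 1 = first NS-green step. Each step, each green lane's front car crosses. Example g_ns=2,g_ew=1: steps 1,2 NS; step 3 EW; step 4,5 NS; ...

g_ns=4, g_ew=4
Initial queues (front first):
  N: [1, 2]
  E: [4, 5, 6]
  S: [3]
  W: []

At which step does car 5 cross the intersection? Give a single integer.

Step 1 [NS]: N:car1-GO,E:wait,S:car3-GO,W:wait | queues: N=1 E=3 S=0 W=0
Step 2 [NS]: N:car2-GO,E:wait,S:empty,W:wait | queues: N=0 E=3 S=0 W=0
Step 3 [NS]: N:empty,E:wait,S:empty,W:wait | queues: N=0 E=3 S=0 W=0
Step 4 [NS]: N:empty,E:wait,S:empty,W:wait | queues: N=0 E=3 S=0 W=0
Step 5 [EW]: N:wait,E:car4-GO,S:wait,W:empty | queues: N=0 E=2 S=0 W=0
Step 6 [EW]: N:wait,E:car5-GO,S:wait,W:empty | queues: N=0 E=1 S=0 W=0
Step 7 [EW]: N:wait,E:car6-GO,S:wait,W:empty | queues: N=0 E=0 S=0 W=0
Car 5 crosses at step 6

6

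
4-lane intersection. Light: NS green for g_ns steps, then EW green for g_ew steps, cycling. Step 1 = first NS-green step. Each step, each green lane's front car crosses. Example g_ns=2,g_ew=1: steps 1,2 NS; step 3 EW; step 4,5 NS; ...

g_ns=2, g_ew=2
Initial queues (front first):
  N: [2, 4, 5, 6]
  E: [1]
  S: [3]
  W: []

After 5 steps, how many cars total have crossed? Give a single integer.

Answer: 5

Derivation:
Step 1 [NS]: N:car2-GO,E:wait,S:car3-GO,W:wait | queues: N=3 E=1 S=0 W=0
Step 2 [NS]: N:car4-GO,E:wait,S:empty,W:wait | queues: N=2 E=1 S=0 W=0
Step 3 [EW]: N:wait,E:car1-GO,S:wait,W:empty | queues: N=2 E=0 S=0 W=0
Step 4 [EW]: N:wait,E:empty,S:wait,W:empty | queues: N=2 E=0 S=0 W=0
Step 5 [NS]: N:car5-GO,E:wait,S:empty,W:wait | queues: N=1 E=0 S=0 W=0
Cars crossed by step 5: 5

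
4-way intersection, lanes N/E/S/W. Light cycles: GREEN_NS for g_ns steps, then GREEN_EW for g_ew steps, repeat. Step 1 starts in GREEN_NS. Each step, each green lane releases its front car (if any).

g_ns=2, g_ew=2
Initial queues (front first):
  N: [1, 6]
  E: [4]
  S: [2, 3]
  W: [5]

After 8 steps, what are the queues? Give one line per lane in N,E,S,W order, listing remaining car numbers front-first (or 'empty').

Step 1 [NS]: N:car1-GO,E:wait,S:car2-GO,W:wait | queues: N=1 E=1 S=1 W=1
Step 2 [NS]: N:car6-GO,E:wait,S:car3-GO,W:wait | queues: N=0 E=1 S=0 W=1
Step 3 [EW]: N:wait,E:car4-GO,S:wait,W:car5-GO | queues: N=0 E=0 S=0 W=0

N: empty
E: empty
S: empty
W: empty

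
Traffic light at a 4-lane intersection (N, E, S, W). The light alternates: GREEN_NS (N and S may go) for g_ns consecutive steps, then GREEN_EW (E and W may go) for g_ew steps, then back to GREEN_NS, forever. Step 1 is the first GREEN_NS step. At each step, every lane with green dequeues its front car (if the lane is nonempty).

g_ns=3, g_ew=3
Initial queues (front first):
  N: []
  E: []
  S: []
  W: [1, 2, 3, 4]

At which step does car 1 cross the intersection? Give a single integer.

Step 1 [NS]: N:empty,E:wait,S:empty,W:wait | queues: N=0 E=0 S=0 W=4
Step 2 [NS]: N:empty,E:wait,S:empty,W:wait | queues: N=0 E=0 S=0 W=4
Step 3 [NS]: N:empty,E:wait,S:empty,W:wait | queues: N=0 E=0 S=0 W=4
Step 4 [EW]: N:wait,E:empty,S:wait,W:car1-GO | queues: N=0 E=0 S=0 W=3
Step 5 [EW]: N:wait,E:empty,S:wait,W:car2-GO | queues: N=0 E=0 S=0 W=2
Step 6 [EW]: N:wait,E:empty,S:wait,W:car3-GO | queues: N=0 E=0 S=0 W=1
Step 7 [NS]: N:empty,E:wait,S:empty,W:wait | queues: N=0 E=0 S=0 W=1
Step 8 [NS]: N:empty,E:wait,S:empty,W:wait | queues: N=0 E=0 S=0 W=1
Step 9 [NS]: N:empty,E:wait,S:empty,W:wait | queues: N=0 E=0 S=0 W=1
Step 10 [EW]: N:wait,E:empty,S:wait,W:car4-GO | queues: N=0 E=0 S=0 W=0
Car 1 crosses at step 4

4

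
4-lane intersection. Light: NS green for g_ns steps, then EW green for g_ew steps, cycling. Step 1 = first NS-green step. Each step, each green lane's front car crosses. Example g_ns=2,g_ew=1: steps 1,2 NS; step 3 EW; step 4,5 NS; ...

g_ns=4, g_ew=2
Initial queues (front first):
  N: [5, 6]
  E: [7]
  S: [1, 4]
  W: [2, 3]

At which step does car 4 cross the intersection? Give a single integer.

Step 1 [NS]: N:car5-GO,E:wait,S:car1-GO,W:wait | queues: N=1 E=1 S=1 W=2
Step 2 [NS]: N:car6-GO,E:wait,S:car4-GO,W:wait | queues: N=0 E=1 S=0 W=2
Step 3 [NS]: N:empty,E:wait,S:empty,W:wait | queues: N=0 E=1 S=0 W=2
Step 4 [NS]: N:empty,E:wait,S:empty,W:wait | queues: N=0 E=1 S=0 W=2
Step 5 [EW]: N:wait,E:car7-GO,S:wait,W:car2-GO | queues: N=0 E=0 S=0 W=1
Step 6 [EW]: N:wait,E:empty,S:wait,W:car3-GO | queues: N=0 E=0 S=0 W=0
Car 4 crosses at step 2

2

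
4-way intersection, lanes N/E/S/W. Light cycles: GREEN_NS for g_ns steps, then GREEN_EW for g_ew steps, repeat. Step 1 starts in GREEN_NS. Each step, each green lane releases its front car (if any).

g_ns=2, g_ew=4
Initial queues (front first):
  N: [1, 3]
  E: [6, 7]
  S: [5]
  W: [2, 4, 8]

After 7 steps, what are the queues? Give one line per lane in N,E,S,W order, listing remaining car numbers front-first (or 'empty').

Step 1 [NS]: N:car1-GO,E:wait,S:car5-GO,W:wait | queues: N=1 E=2 S=0 W=3
Step 2 [NS]: N:car3-GO,E:wait,S:empty,W:wait | queues: N=0 E=2 S=0 W=3
Step 3 [EW]: N:wait,E:car6-GO,S:wait,W:car2-GO | queues: N=0 E=1 S=0 W=2
Step 4 [EW]: N:wait,E:car7-GO,S:wait,W:car4-GO | queues: N=0 E=0 S=0 W=1
Step 5 [EW]: N:wait,E:empty,S:wait,W:car8-GO | queues: N=0 E=0 S=0 W=0

N: empty
E: empty
S: empty
W: empty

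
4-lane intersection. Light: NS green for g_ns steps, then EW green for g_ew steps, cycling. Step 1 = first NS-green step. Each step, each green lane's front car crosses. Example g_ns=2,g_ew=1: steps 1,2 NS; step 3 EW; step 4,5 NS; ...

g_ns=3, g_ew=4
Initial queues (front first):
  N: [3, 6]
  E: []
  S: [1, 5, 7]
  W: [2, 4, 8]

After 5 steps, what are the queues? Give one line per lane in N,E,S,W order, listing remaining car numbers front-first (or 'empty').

Step 1 [NS]: N:car3-GO,E:wait,S:car1-GO,W:wait | queues: N=1 E=0 S=2 W=3
Step 2 [NS]: N:car6-GO,E:wait,S:car5-GO,W:wait | queues: N=0 E=0 S=1 W=3
Step 3 [NS]: N:empty,E:wait,S:car7-GO,W:wait | queues: N=0 E=0 S=0 W=3
Step 4 [EW]: N:wait,E:empty,S:wait,W:car2-GO | queues: N=0 E=0 S=0 W=2
Step 5 [EW]: N:wait,E:empty,S:wait,W:car4-GO | queues: N=0 E=0 S=0 W=1

N: empty
E: empty
S: empty
W: 8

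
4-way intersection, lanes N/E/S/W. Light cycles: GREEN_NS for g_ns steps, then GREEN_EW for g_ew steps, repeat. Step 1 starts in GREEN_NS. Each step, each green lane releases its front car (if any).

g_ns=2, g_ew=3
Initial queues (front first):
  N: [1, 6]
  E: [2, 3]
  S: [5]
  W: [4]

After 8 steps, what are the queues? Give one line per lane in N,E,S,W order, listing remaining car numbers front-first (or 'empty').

Step 1 [NS]: N:car1-GO,E:wait,S:car5-GO,W:wait | queues: N=1 E=2 S=0 W=1
Step 2 [NS]: N:car6-GO,E:wait,S:empty,W:wait | queues: N=0 E=2 S=0 W=1
Step 3 [EW]: N:wait,E:car2-GO,S:wait,W:car4-GO | queues: N=0 E=1 S=0 W=0
Step 4 [EW]: N:wait,E:car3-GO,S:wait,W:empty | queues: N=0 E=0 S=0 W=0

N: empty
E: empty
S: empty
W: empty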